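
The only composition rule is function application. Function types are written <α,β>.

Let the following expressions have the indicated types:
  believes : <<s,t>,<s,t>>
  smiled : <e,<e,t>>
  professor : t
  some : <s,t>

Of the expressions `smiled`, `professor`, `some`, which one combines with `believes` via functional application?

smiled : <e,<e,t>> — no; believes wants <s,t>, and smiled wants e.
professor : t — no; believes wants <s,t>, and professor wants nothing (atomic).
some — combines: believes : <<s,t>,<s,t>> takes some : <s,t> as argument, giving <s,t>.

some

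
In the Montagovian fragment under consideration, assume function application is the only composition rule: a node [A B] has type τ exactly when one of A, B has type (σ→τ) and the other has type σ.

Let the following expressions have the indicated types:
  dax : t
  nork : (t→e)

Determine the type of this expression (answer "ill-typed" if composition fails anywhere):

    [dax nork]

e

[dax nork]: nork is (t→e), dax is t; result e.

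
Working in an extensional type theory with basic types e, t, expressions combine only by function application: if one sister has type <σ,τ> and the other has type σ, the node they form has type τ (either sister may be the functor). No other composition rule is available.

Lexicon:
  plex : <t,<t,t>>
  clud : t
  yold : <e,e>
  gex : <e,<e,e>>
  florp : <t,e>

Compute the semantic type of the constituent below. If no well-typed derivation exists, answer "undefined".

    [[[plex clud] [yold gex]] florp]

[plex clud]: plex is <t,<t,t>>, clud is t; result <t,t>.
[yold gex]: <e,e> with <e,<e,e>> — neither is a function whose domain matches the other; composition fails here.

undefined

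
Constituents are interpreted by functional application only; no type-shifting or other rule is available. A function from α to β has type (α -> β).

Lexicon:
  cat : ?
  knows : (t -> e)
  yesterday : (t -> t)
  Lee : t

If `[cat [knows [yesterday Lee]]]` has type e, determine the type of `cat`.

[cat [knows [yesterday Lee]]] is required to be e. [knows [yesterday Lee]] : e cannot yield e as functor, so cat : (e -> e).

(e -> e)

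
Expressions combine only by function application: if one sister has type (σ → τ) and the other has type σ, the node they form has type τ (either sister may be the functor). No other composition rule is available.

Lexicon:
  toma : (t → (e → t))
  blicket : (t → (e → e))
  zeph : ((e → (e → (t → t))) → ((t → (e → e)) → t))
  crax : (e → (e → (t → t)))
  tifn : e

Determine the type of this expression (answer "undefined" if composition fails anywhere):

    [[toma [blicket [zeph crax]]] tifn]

t

[zeph crax]: ((e → (e → (t → t))) → ((t → (e → e)) → t)) applied to (e → (e → (t → t))) yields ((t → (e → e)) → t).
[blicket [zeph crax]]: ((t → (e → e)) → t) applied to (t → (e → e)) yields t.
[toma [blicket [zeph crax]]]: (t → (e → t)) applied to t yields (e → t).
[[toma [blicket [zeph crax]]] tifn]: (e → t) applied to e yields t.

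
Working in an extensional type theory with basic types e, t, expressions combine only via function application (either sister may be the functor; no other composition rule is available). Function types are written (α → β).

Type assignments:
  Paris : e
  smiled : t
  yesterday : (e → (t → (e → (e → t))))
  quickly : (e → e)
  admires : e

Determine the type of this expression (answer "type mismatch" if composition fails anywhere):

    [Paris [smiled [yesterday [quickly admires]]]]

(e → t)

At [quickly admires], quickly : (e → e) takes admires : e, giving e.
At [yesterday [quickly admires]], yesterday : (e → (t → (e → (e → t)))) takes [quickly admires] : e, giving (t → (e → (e → t))).
At [smiled [yesterday [quickly admires]]], [yesterday [quickly admires]] : (t → (e → (e → t))) takes smiled : t, giving (e → (e → t)).
At [Paris [smiled [yesterday [quickly admires]]]], [smiled [yesterday [quickly admires]]] : (e → (e → t)) takes Paris : e, giving (e → t).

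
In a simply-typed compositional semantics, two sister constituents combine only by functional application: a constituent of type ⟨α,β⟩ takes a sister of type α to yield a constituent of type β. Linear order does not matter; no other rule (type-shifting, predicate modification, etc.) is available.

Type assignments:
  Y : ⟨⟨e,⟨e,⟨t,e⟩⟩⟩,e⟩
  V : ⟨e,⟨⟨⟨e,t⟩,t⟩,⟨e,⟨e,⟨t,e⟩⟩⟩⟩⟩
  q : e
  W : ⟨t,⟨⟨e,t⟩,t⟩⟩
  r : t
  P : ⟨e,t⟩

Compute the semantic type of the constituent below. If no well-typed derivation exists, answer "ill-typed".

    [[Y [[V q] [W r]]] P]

[V q]: functor V : ⟨e,⟨⟨⟨e,t⟩,t⟩,⟨e,⟨e,⟨t,e⟩⟩⟩⟩⟩, argument q : e; result ⟨⟨⟨e,t⟩,t⟩,⟨e,⟨e,⟨t,e⟩⟩⟩⟩.
[W r]: functor W : ⟨t,⟨⟨e,t⟩,t⟩⟩, argument r : t; result ⟨⟨e,t⟩,t⟩.
[[V q] [W r]]: functor [V q] : ⟨⟨⟨e,t⟩,t⟩,⟨e,⟨e,⟨t,e⟩⟩⟩⟩, argument [W r] : ⟨⟨e,t⟩,t⟩; result ⟨e,⟨e,⟨t,e⟩⟩⟩.
[Y [[V q] [W r]]]: functor Y : ⟨⟨e,⟨e,⟨t,e⟩⟩⟩,e⟩, argument [[V q] [W r]] : ⟨e,⟨e,⟨t,e⟩⟩⟩; result e.
[[Y [[V q] [W r]]] P]: functor P : ⟨e,t⟩, argument [Y [[V q] [W r]]] : e; result t.

t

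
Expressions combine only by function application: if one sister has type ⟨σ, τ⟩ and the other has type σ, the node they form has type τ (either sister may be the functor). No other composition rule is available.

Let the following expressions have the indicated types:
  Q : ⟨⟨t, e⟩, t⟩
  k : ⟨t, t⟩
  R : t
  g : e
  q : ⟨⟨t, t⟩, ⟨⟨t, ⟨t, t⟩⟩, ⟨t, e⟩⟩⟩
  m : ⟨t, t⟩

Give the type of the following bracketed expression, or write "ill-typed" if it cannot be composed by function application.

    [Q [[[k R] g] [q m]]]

[k R]: k is ⟨t, t⟩, R is t; result t.
At [[k R] g]: neither t nor e can take the other as argument; the node is ill-typed.

ill-typed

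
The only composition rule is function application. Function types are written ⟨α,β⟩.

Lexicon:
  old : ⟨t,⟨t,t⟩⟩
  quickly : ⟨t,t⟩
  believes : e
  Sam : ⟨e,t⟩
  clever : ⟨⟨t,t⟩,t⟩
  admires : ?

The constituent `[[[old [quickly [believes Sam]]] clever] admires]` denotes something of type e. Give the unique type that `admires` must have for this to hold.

[[[old [quickly [believes Sam]]] clever] admires] must have type e. The sister [[old [quickly [believes Sam]]] clever] has type t; that is not a function onto e, so admires must be the functor, of type ⟨t,e⟩.

⟨t,e⟩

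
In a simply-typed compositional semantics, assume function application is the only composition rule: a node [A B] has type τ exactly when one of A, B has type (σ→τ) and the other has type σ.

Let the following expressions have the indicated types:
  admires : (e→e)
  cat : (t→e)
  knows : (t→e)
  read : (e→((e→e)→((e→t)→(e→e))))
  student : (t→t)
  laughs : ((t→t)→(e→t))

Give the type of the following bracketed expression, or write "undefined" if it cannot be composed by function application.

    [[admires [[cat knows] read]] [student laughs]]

undefined

[cat knows]: (t→e) with (t→e) — neither is a function whose domain matches the other; composition fails here.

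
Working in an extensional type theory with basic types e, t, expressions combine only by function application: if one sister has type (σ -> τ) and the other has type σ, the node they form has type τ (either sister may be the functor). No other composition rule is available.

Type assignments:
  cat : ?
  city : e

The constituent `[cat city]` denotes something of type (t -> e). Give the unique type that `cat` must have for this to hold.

[cat city] must have type (t -> e). The sister city has type e; that is not a function onto (t -> e), so cat must be the functor, of type (e -> (t -> e)).

(e -> (t -> e))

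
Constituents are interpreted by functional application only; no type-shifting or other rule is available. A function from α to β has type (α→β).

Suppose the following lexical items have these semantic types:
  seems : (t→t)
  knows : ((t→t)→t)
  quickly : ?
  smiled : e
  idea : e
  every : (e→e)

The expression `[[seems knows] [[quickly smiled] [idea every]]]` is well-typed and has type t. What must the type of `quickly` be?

(e→(e→(t→t)))

At [[seems knows] [[quickly smiled] [idea every]]] (required: t): [seems knows] is t, which is not a function with range t; hence [[quickly smiled] [idea every]] is the functor — type (t→t).
At [[quickly smiled] [idea every]] (required: (t→t)): [idea every] is e, which is not a function with range (t→t); hence [quickly smiled] is the functor — type (e→(t→t)).
At [quickly smiled] (required: (e→(t→t))): smiled is e, which is not a function with range (e→(t→t)); hence quickly is the functor — type (e→(e→(t→t))).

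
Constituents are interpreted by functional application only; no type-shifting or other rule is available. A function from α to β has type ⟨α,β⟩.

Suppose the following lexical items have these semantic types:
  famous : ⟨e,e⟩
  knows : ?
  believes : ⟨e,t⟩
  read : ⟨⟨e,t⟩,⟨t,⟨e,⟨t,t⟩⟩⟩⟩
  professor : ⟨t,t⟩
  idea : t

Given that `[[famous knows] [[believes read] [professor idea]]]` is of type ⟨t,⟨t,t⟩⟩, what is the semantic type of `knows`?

⟨⟨e,e⟩,⟨⟨e,⟨t,t⟩⟩,⟨t,⟨t,t⟩⟩⟩⟩

[[famous knows] [[believes read] [professor idea]]] is required to be ⟨t,⟨t,t⟩⟩. [[believes read] [professor idea]] : ⟨e,⟨t,t⟩⟩ cannot yield ⟨t,⟨t,t⟩⟩ as functor, so [famous knows] : ⟨⟨e,⟨t,t⟩⟩,⟨t,⟨t,t⟩⟩⟩.
[famous knows] is required to be ⟨⟨e,⟨t,t⟩⟩,⟨t,⟨t,t⟩⟩⟩. famous : ⟨e,e⟩ cannot yield ⟨⟨e,⟨t,t⟩⟩,⟨t,⟨t,t⟩⟩⟩ as functor, so knows : ⟨⟨e,e⟩,⟨⟨e,⟨t,t⟩⟩,⟨t,⟨t,t⟩⟩⟩⟩.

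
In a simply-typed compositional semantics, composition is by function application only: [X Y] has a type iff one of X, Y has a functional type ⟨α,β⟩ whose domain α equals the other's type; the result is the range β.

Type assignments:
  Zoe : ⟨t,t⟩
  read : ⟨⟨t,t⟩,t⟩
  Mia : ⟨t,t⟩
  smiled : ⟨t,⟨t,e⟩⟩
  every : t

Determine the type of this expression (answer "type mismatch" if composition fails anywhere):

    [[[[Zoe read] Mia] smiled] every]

e

At [Zoe read], read : ⟨⟨t,t⟩,t⟩ takes Zoe : ⟨t,t⟩, giving t.
At [[Zoe read] Mia], Mia : ⟨t,t⟩ takes [Zoe read] : t, giving t.
At [[[Zoe read] Mia] smiled], smiled : ⟨t,⟨t,e⟩⟩ takes [[Zoe read] Mia] : t, giving ⟨t,e⟩.
At [[[[Zoe read] Mia] smiled] every], [[[Zoe read] Mia] smiled] : ⟨t,e⟩ takes every : t, giving e.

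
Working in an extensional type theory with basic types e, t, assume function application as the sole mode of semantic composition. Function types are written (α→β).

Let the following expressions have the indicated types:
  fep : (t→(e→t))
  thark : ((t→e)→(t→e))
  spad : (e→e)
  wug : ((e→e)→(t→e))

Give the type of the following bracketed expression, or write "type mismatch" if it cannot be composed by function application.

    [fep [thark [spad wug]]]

type mismatch

[spad wug]: wug is ((e→e)→(t→e)), spad is (e→e); result (t→e).
[thark [spad wug]]: thark is ((t→e)→(t→e)), [spad wug] is (t→e); result (t→e).
[fep [thark [spad wug]]]: (t→(e→t)) with (t→e) — neither is a function whose domain matches the other; composition fails here.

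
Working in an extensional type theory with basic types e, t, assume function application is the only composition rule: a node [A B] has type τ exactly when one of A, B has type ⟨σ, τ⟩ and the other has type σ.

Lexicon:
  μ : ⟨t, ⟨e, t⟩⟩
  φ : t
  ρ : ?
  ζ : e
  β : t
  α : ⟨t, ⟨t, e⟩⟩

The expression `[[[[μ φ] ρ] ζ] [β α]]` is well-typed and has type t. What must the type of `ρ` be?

For [[[[μ φ] ρ] ζ] [β α]] to have type t with [β α] of type ⟨t, e⟩, [[[μ φ] ρ] ζ] must be the function: [[[μ φ] ρ] ζ] : ⟨⟨t, e⟩, t⟩.
For [[[μ φ] ρ] ζ] to have type ⟨⟨t, e⟩, t⟩ with ζ of type e, [[μ φ] ρ] must be the function: [[μ φ] ρ] : ⟨e, ⟨⟨t, e⟩, t⟩⟩.
For [[μ φ] ρ] to have type ⟨e, ⟨⟨t, e⟩, t⟩⟩ with [μ φ] of type ⟨e, t⟩, ρ must be the function: ρ : ⟨⟨e, t⟩, ⟨e, ⟨⟨t, e⟩, t⟩⟩⟩.

⟨⟨e, t⟩, ⟨e, ⟨⟨t, e⟩, t⟩⟩⟩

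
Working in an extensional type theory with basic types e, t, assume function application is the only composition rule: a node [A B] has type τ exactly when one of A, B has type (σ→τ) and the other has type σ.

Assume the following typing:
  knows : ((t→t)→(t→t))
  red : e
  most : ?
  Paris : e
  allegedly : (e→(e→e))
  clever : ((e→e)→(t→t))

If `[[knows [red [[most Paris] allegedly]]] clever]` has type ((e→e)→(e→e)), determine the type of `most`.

[[knows [red [[most Paris] allegedly]]] clever] must have type ((e→e)→(e→e)). The sister clever has type ((e→e)→(t→t)); that is not a function onto ((e→e)→(e→e)), so [knows [red [[most Paris] allegedly]]] must be the functor, of type (((e→e)→(t→t))→((e→e)→(e→e))).
[knows [red [[most Paris] allegedly]]] must have type (((e→e)→(t→t))→((e→e)→(e→e))). The sister knows has type ((t→t)→(t→t)); that is not a function onto (((e→e)→(t→t))→((e→e)→(e→e))), so [red [[most Paris] allegedly]] must be the functor, of type (((t→t)→(t→t))→(((e→e)→(t→t))→((e→e)→(e→e)))).
[red [[most Paris] allegedly]] must have type (((t→t)→(t→t))→(((e→e)→(t→t))→((e→e)→(e→e)))). The sister red has type e; that is not a function onto (((t→t)→(t→t))→(((e→e)→(t→t))→((e→e)→(e→e)))), so [[most Paris] allegedly] must be the functor, of type (e→(((t→t)→(t→t))→(((e→e)→(t→t))→((e→e)→(e→e))))).
[[most Paris] allegedly] must have type (e→(((t→t)→(t→t))→(((e→e)→(t→t))→((e→e)→(e→e))))). The sister allegedly has type (e→(e→e)); that is not a function onto (e→(((t→t)→(t→t))→(((e→e)→(t→t))→((e→e)→(e→e))))), so [most Paris] must be the functor, of type ((e→(e→e))→(e→(((t→t)→(t→t))→(((e→e)→(t→t))→((e→e)→(e→e)))))).
[most Paris] must have type ((e→(e→e))→(e→(((t→t)→(t→t))→(((e→e)→(t→t))→((e→e)→(e→e)))))). The sister Paris has type e; that is not a function onto ((e→(e→e))→(e→(((t→t)→(t→t))→(((e→e)→(t→t))→((e→e)→(e→e)))))), so most must be the functor, of type (e→((e→(e→e))→(e→(((t→t)→(t→t))→(((e→e)→(t→t))→((e→e)→(e→e))))))).

(e→((e→(e→e))→(e→(((t→t)→(t→t))→(((e→e)→(t→t))→((e→e)→(e→e)))))))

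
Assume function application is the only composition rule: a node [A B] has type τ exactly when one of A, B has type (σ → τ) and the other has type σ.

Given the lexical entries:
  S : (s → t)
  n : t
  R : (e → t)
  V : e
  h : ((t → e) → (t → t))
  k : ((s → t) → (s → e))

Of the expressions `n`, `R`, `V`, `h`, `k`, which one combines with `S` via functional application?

k

n : t — does not combine with S.
R : (e → t) — does not combine with S.
V : e — does not combine with S.
h : ((t → e) → (t → t)) — does not combine with S.
k — combines: k : ((s → t) → (s → e)) takes S : (s → t) as argument, giving (s → e).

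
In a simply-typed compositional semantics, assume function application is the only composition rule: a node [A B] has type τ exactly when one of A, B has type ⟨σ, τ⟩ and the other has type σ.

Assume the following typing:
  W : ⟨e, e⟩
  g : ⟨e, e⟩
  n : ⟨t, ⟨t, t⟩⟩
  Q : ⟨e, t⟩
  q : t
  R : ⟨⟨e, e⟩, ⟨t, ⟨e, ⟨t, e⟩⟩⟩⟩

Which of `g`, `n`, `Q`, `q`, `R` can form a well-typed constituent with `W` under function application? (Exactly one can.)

R

g : ⟨e, e⟩ — does not combine with W.
n : ⟨t, ⟨t, t⟩⟩ — does not combine with W.
Q : ⟨e, t⟩ — does not combine with W.
q : t — does not combine with W.
R — combines: R : ⟨⟨e, e⟩, ⟨t, ⟨e, ⟨t, e⟩⟩⟩⟩ takes W : ⟨e, e⟩ as argument, giving ⟨t, ⟨e, ⟨t, e⟩⟩⟩.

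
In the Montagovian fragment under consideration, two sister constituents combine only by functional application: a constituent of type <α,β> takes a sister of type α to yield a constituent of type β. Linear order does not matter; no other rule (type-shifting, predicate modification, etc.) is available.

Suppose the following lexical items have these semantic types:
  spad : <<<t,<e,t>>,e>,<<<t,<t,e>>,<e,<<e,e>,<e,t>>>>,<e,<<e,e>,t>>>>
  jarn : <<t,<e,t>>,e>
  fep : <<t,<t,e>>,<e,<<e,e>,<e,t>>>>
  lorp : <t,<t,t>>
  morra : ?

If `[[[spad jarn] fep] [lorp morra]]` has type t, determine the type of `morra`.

<<t,<t,t>>,<<e,<<e,e>,t>>,t>>

At [[[spad jarn] fep] [lorp morra]] (required: t): [[spad jarn] fep] is <e,<<e,e>,t>>, which is not a function with range t; hence [lorp morra] is the functor — type <<e,<<e,e>,t>>,t>.
At [lorp morra] (required: <<e,<<e,e>,t>>,t>): lorp is <t,<t,t>>, which is not a function with range <<e,<<e,e>,t>>,t>; hence morra is the functor — type <<t,<t,t>>,<<e,<<e,e>,t>>,t>>.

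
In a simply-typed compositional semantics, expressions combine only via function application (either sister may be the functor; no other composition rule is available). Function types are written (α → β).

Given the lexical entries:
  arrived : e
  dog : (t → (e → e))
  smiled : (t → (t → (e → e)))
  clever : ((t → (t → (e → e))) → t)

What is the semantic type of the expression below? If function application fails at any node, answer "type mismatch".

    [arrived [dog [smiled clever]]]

[smiled clever]: ((t → (t → (e → e))) → t) applied to (t → (t → (e → e))) yields t.
[dog [smiled clever]]: (t → (e → e)) applied to t yields (e → e).
[arrived [dog [smiled clever]]]: (e → e) applied to e yields e.

e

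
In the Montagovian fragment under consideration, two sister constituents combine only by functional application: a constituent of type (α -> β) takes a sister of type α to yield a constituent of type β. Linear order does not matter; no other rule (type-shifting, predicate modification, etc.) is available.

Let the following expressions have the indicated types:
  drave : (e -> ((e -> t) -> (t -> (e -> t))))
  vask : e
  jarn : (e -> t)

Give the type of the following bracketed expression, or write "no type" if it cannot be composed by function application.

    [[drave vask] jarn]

[drave vask] — drave of type (e -> ((e -> t) -> (t -> (e -> t)))) combines with vask of type e: type ((e -> t) -> (t -> (e -> t))).
[[drave vask] jarn] — [drave vask] of type ((e -> t) -> (t -> (e -> t))) combines with jarn of type (e -> t): type (t -> (e -> t)).

(t -> (e -> t))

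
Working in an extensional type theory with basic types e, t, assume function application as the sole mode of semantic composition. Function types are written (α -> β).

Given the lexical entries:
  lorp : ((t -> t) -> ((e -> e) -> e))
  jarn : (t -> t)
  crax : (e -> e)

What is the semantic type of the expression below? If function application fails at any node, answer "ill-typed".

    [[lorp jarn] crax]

e

[lorp jarn] — lorp of type ((t -> t) -> ((e -> e) -> e)) combines with jarn of type (t -> t): type ((e -> e) -> e).
[[lorp jarn] crax] — [lorp jarn] of type ((e -> e) -> e) combines with crax of type (e -> e): type e.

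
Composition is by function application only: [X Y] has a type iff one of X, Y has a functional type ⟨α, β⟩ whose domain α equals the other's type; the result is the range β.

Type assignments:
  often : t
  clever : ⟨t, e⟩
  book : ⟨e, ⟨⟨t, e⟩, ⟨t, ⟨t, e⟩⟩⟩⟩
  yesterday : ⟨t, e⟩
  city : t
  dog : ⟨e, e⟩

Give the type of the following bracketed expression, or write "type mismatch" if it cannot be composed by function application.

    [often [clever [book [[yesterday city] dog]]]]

⟨t, e⟩

At [yesterday city], yesterday : ⟨t, e⟩ takes city : t, giving e.
At [[yesterday city] dog], dog : ⟨e, e⟩ takes [yesterday city] : e, giving e.
At [book [[yesterday city] dog]], book : ⟨e, ⟨⟨t, e⟩, ⟨t, ⟨t, e⟩⟩⟩⟩ takes [[yesterday city] dog] : e, giving ⟨⟨t, e⟩, ⟨t, ⟨t, e⟩⟩⟩.
At [clever [book [[yesterday city] dog]]], [book [[yesterday city] dog]] : ⟨⟨t, e⟩, ⟨t, ⟨t, e⟩⟩⟩ takes clever : ⟨t, e⟩, giving ⟨t, ⟨t, e⟩⟩.
At [often [clever [book [[yesterday city] dog]]]], [clever [book [[yesterday city] dog]]] : ⟨t, ⟨t, e⟩⟩ takes often : t, giving ⟨t, e⟩.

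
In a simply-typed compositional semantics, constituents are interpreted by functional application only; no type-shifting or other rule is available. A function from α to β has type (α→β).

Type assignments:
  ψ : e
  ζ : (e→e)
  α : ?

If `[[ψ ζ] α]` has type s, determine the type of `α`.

For [[ψ ζ] α] to have type s with [ψ ζ] of type e, α must be the function: α : (e→s).

(e→s)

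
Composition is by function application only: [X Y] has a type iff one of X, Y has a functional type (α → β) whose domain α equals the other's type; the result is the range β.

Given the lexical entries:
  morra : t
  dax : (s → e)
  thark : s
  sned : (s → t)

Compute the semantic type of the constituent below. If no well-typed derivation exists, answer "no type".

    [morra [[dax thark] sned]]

no type

[dax thark]: functor dax : (s → e), argument thark : s; result e.
[[dax thark] sned]: e with (s → t) — neither is a function whose domain matches the other; composition fails here.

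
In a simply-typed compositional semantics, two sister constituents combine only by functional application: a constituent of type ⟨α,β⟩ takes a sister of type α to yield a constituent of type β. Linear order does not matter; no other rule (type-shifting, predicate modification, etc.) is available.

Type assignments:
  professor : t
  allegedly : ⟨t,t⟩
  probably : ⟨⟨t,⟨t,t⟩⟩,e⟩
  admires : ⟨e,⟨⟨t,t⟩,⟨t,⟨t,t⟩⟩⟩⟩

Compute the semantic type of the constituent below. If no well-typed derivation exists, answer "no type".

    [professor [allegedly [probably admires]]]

[probably admires]: ⟨⟨t,⟨t,t⟩⟩,e⟩ and ⟨e,⟨⟨t,t⟩,⟨t,⟨t,t⟩⟩⟩⟩ cannot combine by function application — type clash.

no type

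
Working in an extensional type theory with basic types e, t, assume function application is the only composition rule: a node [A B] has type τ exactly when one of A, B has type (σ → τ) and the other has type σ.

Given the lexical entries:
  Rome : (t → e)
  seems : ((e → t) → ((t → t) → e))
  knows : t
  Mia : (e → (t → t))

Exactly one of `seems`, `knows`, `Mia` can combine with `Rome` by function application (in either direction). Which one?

seems : ((e → t) → ((t → t) → e)) — neither side's domain matches the other.
knows — combines: Rome : (t → e) takes knows : t as argument, giving e.
Mia : (e → (t → t)) — neither side's domain matches the other.

knows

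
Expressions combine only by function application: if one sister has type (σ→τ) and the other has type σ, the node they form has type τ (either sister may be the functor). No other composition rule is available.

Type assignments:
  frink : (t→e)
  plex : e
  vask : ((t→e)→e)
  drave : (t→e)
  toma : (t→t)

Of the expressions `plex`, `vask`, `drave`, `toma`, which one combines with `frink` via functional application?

plex : e — no; frink wants t, and plex wants nothing (atomic).
vask — combines: vask : ((t→e)→e) takes frink : (t→e) as argument, giving e.
drave : (t→e) — no; frink wants t, and drave wants t.
toma : (t→t) — no; frink wants t, and toma wants t.

vask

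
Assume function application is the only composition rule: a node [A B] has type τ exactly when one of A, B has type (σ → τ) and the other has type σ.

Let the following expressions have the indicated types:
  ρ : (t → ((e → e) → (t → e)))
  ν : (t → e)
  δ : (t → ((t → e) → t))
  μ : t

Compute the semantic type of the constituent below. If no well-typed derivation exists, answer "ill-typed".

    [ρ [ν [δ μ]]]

((e → e) → (t → e))

[δ μ] — δ of type (t → ((t → e) → t)) combines with μ of type t: type ((t → e) → t).
[ν [δ μ]] — [δ μ] of type ((t → e) → t) combines with ν of type (t → e): type t.
[ρ [ν [δ μ]]] — ρ of type (t → ((e → e) → (t → e))) combines with [ν [δ μ]] of type t: type ((e → e) → (t → e)).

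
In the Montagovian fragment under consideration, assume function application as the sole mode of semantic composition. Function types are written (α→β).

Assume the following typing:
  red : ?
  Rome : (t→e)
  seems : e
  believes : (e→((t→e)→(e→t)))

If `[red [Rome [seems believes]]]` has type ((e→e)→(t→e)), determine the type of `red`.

[red [Rome [seems believes]]] must have type ((e→e)→(t→e)). The sister [Rome [seems believes]] has type (e→t); that is not a function onto ((e→e)→(t→e)), so red must be the functor, of type ((e→t)→((e→e)→(t→e))).

((e→t)→((e→e)→(t→e)))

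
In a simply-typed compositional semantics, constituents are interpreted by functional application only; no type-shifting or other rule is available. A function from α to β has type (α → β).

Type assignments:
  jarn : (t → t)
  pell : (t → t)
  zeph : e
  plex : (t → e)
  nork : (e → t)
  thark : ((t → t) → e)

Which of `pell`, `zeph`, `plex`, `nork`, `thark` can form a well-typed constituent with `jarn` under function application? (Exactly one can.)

pell : (t → t) — no; jarn wants t, and pell wants t.
zeph : e — no; jarn wants t, and zeph wants nothing (atomic).
plex : (t → e) — no; jarn wants t, and plex wants t.
nork : (e → t) — no; jarn wants t, and nork wants e.
thark — combines: thark : ((t → t) → e) takes jarn : (t → t) as argument, giving e.

thark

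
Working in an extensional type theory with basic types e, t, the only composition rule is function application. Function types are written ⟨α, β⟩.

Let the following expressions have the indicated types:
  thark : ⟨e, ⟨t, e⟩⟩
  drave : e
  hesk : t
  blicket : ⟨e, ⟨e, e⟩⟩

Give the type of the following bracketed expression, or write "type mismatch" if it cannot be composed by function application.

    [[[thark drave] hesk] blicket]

⟨e, e⟩

At [thark drave], thark : ⟨e, ⟨t, e⟩⟩ takes drave : e, giving ⟨t, e⟩.
At [[thark drave] hesk], [thark drave] : ⟨t, e⟩ takes hesk : t, giving e.
At [[[thark drave] hesk] blicket], blicket : ⟨e, ⟨e, e⟩⟩ takes [[thark drave] hesk] : e, giving ⟨e, e⟩.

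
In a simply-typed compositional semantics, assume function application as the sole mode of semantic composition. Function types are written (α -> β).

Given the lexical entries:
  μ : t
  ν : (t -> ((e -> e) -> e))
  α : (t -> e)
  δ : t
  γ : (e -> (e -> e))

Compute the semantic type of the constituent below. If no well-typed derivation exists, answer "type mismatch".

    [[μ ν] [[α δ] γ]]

e

[μ ν]: functor ν : (t -> ((e -> e) -> e)), argument μ : t; result ((e -> e) -> e).
[α δ]: functor α : (t -> e), argument δ : t; result e.
[[α δ] γ]: functor γ : (e -> (e -> e)), argument [α δ] : e; result (e -> e).
[[μ ν] [[α δ] γ]]: functor [μ ν] : ((e -> e) -> e), argument [[α δ] γ] : (e -> e); result e.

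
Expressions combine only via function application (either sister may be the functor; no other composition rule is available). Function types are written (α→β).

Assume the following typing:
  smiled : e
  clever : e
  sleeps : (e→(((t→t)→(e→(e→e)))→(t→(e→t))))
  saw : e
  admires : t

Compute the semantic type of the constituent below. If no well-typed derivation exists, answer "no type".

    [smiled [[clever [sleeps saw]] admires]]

no type

[sleeps saw]: sleeps is (e→(((t→t)→(e→(e→e)))→(t→(e→t)))), saw is e; result (((t→t)→(e→(e→e)))→(t→(e→t))).
[clever [sleeps saw]]: e and (((t→t)→(e→(e→e)))→(t→(e→t))) cannot combine by function application — type clash.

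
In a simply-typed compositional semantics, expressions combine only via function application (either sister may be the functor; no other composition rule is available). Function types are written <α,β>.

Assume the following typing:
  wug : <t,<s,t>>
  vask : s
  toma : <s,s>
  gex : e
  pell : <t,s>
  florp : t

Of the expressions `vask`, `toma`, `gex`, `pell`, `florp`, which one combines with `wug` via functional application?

vask : s — neither side's domain matches the other.
toma : <s,s> — neither side's domain matches the other.
gex : e — neither side's domain matches the other.
pell : <t,s> — neither side's domain matches the other.
florp — combines: wug : <t,<s,t>> takes florp : t as argument, giving <s,t>.

florp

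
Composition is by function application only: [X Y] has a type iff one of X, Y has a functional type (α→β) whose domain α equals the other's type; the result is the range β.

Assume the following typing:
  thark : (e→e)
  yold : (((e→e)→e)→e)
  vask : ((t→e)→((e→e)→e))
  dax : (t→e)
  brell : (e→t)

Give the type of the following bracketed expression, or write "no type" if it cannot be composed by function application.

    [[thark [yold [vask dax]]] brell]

[vask dax] — vask of type ((t→e)→((e→e)→e)) combines with dax of type (t→e): type ((e→e)→e).
[yold [vask dax]] — yold of type (((e→e)→e)→e) combines with [vask dax] of type ((e→e)→e): type e.
[thark [yold [vask dax]]] — thark of type (e→e) combines with [yold [vask dax]] of type e: type e.
[[thark [yold [vask dax]]] brell] — brell of type (e→t) combines with [thark [yold [vask dax]]] of type e: type t.

t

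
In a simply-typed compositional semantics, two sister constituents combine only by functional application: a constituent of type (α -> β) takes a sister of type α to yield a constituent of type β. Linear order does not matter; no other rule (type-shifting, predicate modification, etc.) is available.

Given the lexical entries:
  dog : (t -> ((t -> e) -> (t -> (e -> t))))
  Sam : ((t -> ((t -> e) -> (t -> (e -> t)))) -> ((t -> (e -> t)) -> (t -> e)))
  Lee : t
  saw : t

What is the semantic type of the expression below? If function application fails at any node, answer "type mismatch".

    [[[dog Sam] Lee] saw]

type mismatch

[dog Sam] — Sam of type ((t -> ((t -> e) -> (t -> (e -> t)))) -> ((t -> (e -> t)) -> (t -> e))) combines with dog of type (t -> ((t -> e) -> (t -> (e -> t)))): type ((t -> (e -> t)) -> (t -> e)).
[[dog Sam] Lee]: ((t -> (e -> t)) -> (t -> e)) and t cannot combine by function application — type clash.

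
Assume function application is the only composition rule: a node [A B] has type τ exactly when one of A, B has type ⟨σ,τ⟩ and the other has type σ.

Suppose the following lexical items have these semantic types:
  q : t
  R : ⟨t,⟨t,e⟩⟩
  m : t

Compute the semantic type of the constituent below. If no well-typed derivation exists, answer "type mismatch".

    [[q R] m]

e

At [q R], R : ⟨t,⟨t,e⟩⟩ takes q : t, giving ⟨t,e⟩.
At [[q R] m], [q R] : ⟨t,e⟩ takes m : t, giving e.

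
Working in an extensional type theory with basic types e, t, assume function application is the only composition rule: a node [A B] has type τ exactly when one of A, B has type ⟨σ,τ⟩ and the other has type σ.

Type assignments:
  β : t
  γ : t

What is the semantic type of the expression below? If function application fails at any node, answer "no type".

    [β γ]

At [β γ]: neither t nor t can take the other as argument; the node is ill-typed.

no type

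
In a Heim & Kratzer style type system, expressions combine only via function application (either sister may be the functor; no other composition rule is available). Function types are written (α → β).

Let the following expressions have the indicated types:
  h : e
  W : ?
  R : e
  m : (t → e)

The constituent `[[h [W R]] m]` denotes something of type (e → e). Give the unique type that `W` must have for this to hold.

(e → (e → ((t → e) → (e → e))))

[[h [W R]] m] must have type (e → e). The sister m has type (t → e); that is not a function onto (e → e), so [h [W R]] must be the functor, of type ((t → e) → (e → e)).
[h [W R]] must have type ((t → e) → (e → e)). The sister h has type e; that is not a function onto ((t → e) → (e → e)), so [W R] must be the functor, of type (e → ((t → e) → (e → e))).
[W R] must have type (e → ((t → e) → (e → e))). The sister R has type e; that is not a function onto (e → ((t → e) → (e → e))), so W must be the functor, of type (e → (e → ((t → e) → (e → e)))).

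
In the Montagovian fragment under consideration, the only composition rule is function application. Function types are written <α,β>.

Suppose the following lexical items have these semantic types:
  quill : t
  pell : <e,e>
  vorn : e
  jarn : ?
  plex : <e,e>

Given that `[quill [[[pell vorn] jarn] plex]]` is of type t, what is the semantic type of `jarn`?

<e,<<e,e>,<t,t>>>

[quill [[[pell vorn] jarn] plex]] is required to be t. quill : t cannot yield t as functor, so [[[pell vorn] jarn] plex] : <t,t>.
[[[pell vorn] jarn] plex] is required to be <t,t>. plex : <e,e> cannot yield <t,t> as functor, so [[pell vorn] jarn] : <<e,e>,<t,t>>.
[[pell vorn] jarn] is required to be <<e,e>,<t,t>>. [pell vorn] : e cannot yield <<e,e>,<t,t>> as functor, so jarn : <e,<<e,e>,<t,t>>>.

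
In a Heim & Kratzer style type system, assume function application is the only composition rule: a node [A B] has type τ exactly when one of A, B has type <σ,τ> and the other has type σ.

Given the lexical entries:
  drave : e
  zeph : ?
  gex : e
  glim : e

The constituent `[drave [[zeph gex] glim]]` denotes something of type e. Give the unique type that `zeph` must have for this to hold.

[drave [[zeph gex] glim]] must have type e. The sister drave has type e; that is not a function onto e, so [[zeph gex] glim] must be the functor, of type <e,e>.
[[zeph gex] glim] must have type <e,e>. The sister glim has type e; that is not a function onto <e,e>, so [zeph gex] must be the functor, of type <e,<e,e>>.
[zeph gex] must have type <e,<e,e>>. The sister gex has type e; that is not a function onto <e,<e,e>>, so zeph must be the functor, of type <e,<e,<e,e>>>.

<e,<e,<e,e>>>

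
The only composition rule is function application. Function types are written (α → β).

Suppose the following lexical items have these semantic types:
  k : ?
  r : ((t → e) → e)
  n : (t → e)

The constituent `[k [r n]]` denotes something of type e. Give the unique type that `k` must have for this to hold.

[k [r n]] must have type e. The sister [r n] has type e; that is not a function onto e, so k must be the functor, of type (e → e).

(e → e)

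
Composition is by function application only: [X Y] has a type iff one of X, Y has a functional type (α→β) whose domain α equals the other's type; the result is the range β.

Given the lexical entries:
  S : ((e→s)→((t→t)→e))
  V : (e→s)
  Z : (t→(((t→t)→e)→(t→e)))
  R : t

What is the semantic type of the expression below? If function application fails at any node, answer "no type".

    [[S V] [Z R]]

[S V]: functor S : ((e→s)→((t→t)→e)), argument V : (e→s); result ((t→t)→e).
[Z R]: functor Z : (t→(((t→t)→e)→(t→e))), argument R : t; result (((t→t)→e)→(t→e)).
[[S V] [Z R]]: functor [Z R] : (((t→t)→e)→(t→e)), argument [S V] : ((t→t)→e); result (t→e).

(t→e)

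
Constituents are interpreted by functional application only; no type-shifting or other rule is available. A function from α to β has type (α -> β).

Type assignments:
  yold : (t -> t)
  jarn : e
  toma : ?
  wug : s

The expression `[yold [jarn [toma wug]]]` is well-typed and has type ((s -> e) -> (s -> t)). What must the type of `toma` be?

(s -> (e -> ((t -> t) -> ((s -> e) -> (s -> t)))))

For [yold [jarn [toma wug]]] to have type ((s -> e) -> (s -> t)) with yold of type (t -> t), [jarn [toma wug]] must be the function: [jarn [toma wug]] : ((t -> t) -> ((s -> e) -> (s -> t))).
For [jarn [toma wug]] to have type ((t -> t) -> ((s -> e) -> (s -> t))) with jarn of type e, [toma wug] must be the function: [toma wug] : (e -> ((t -> t) -> ((s -> e) -> (s -> t)))).
For [toma wug] to have type (e -> ((t -> t) -> ((s -> e) -> (s -> t)))) with wug of type s, toma must be the function: toma : (s -> (e -> ((t -> t) -> ((s -> e) -> (s -> t))))).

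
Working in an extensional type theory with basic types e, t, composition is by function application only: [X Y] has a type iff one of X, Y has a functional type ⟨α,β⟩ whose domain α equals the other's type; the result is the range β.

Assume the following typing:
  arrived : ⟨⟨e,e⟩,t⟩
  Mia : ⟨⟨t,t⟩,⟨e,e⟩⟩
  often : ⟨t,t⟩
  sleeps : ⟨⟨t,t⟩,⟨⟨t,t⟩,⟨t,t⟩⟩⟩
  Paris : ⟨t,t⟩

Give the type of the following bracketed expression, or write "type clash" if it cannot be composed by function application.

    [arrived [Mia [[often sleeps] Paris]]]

t

At [often sleeps], sleeps : ⟨⟨t,t⟩,⟨⟨t,t⟩,⟨t,t⟩⟩⟩ takes often : ⟨t,t⟩, giving ⟨⟨t,t⟩,⟨t,t⟩⟩.
At [[often sleeps] Paris], [often sleeps] : ⟨⟨t,t⟩,⟨t,t⟩⟩ takes Paris : ⟨t,t⟩, giving ⟨t,t⟩.
At [Mia [[often sleeps] Paris]], Mia : ⟨⟨t,t⟩,⟨e,e⟩⟩ takes [[often sleeps] Paris] : ⟨t,t⟩, giving ⟨e,e⟩.
At [arrived [Mia [[often sleeps] Paris]]], arrived : ⟨⟨e,e⟩,t⟩ takes [Mia [[often sleeps] Paris]] : ⟨e,e⟩, giving t.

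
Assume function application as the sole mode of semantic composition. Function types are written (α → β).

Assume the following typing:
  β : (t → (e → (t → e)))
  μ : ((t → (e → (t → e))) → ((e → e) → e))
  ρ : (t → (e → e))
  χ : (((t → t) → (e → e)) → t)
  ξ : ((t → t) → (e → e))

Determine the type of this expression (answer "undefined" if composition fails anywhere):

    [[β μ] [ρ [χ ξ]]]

[β μ]: ((t → (e → (t → e))) → ((e → e) → e)) applied to (t → (e → (t → e))) yields ((e → e) → e).
[χ ξ]: (((t → t) → (e → e)) → t) applied to ((t → t) → (e → e)) yields t.
[ρ [χ ξ]]: (t → (e → e)) applied to t yields (e → e).
[[β μ] [ρ [χ ξ]]]: ((e → e) → e) applied to (e → e) yields e.

e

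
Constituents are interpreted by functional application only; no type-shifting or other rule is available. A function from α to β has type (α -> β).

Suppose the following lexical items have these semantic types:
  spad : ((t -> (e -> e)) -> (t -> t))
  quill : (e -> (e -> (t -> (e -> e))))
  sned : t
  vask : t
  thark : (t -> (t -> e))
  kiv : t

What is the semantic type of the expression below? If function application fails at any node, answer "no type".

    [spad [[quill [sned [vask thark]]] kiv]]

[vask thark]: (t -> (t -> e)) applied to t yields (t -> e).
[sned [vask thark]]: (t -> e) applied to t yields e.
[quill [sned [vask thark]]]: (e -> (e -> (t -> (e -> e)))) applied to e yields (e -> (t -> (e -> e))).
[[quill [sned [vask thark]]] kiv]: (e -> (t -> (e -> e))) with t — neither is a function whose domain matches the other; composition fails here.

no type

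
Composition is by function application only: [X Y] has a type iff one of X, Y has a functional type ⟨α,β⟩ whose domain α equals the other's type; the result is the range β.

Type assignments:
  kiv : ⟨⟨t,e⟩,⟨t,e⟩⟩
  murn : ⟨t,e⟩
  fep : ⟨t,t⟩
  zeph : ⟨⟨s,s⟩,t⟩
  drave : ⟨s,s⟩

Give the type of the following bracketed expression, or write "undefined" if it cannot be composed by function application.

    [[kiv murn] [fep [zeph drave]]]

e

[kiv murn]: ⟨⟨t,e⟩,⟨t,e⟩⟩ applied to ⟨t,e⟩ yields ⟨t,e⟩.
[zeph drave]: ⟨⟨s,s⟩,t⟩ applied to ⟨s,s⟩ yields t.
[fep [zeph drave]]: ⟨t,t⟩ applied to t yields t.
[[kiv murn] [fep [zeph drave]]]: ⟨t,e⟩ applied to t yields e.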